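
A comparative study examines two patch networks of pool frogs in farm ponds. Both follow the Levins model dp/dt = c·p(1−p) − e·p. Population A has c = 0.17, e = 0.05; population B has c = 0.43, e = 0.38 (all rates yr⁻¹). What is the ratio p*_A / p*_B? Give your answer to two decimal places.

6.07

A: p*_A = 1 − 0.05/0.17 = 0.7059.
B: p*_B = 1 − 0.38/0.43 = 0.1163.
p*_A / p*_B = 0.7059/0.1163 = 6.0706.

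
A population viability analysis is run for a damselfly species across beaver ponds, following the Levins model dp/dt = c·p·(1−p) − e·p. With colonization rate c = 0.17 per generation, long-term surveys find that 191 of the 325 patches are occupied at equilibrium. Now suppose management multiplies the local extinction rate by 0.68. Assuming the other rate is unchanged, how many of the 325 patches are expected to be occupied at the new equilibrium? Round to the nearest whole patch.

Observed p* = 191/325 = 0.58769.
Balance c(1−p*) = e gives e = 0.17×(1 − 0.58769) = 0.07009.
New p* = 1 − e/c = 1 − 0.04766/0.17000 = 0.71965.
Expected occupied = 325 × 0.71965 = 233.89 ≈ 234.

234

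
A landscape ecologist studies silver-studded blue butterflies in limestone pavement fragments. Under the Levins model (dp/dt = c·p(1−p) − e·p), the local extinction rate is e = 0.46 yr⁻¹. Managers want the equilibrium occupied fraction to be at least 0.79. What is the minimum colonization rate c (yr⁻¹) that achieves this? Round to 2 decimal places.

p* = 1 − e/c ≥ 0.79 requires e/c ≤ 0.2100, i.e. c ≥ e/0.2100.
c_min = 0.46/0.2100 = 2.1905.

2.19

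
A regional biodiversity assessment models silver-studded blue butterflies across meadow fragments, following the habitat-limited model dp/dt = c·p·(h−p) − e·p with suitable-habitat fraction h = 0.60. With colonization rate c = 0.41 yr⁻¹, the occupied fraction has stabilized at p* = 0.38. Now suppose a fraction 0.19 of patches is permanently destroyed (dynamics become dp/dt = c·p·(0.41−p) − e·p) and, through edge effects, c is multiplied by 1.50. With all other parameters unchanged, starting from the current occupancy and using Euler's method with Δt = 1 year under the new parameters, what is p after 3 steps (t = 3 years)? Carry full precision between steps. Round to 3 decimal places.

0.319

Balance c(h−p*) = e gives e = 0.41×(0.6 − 0.38000) = 0.09020.
Starting from p₀ = 0.38000; update p ← p + (dp/dt)·Δt with the new parameters.
step 1: Δp = -0.02727, p = 0.35274
step 2: Δp = -0.01939, p = 0.33334
step 3: Δp = -0.01435, p = 0.31899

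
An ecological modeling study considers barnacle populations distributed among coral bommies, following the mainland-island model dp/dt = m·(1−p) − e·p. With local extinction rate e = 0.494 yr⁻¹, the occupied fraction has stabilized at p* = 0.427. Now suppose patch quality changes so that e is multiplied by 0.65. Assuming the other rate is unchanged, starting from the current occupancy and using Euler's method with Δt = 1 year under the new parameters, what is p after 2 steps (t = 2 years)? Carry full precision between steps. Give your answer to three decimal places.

0.524

Balance m(1−p*) = e·p* gives m = e·p*/(1−p*) = 0.494×0.42700/0.57300 = 0.36813.
Starting from p₀ = 0.42700; update p ← p + (dp/dt)·Δt with the new parameters.
  1  |  dp/dt·Δt = +0.073828  |  p_1 = 0.500828
  2  |  dp/dt·Δt = +0.022944  |  p_2 = 0.523772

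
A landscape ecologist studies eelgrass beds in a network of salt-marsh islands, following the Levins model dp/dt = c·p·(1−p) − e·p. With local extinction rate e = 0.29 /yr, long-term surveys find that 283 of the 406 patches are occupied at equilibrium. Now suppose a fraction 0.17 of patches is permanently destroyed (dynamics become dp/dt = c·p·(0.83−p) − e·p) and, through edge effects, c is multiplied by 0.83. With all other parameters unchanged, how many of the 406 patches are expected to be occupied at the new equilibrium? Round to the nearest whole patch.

Observed p* = 283/406 = 0.69704.
Balance c(1−p*) = e gives c = e/(1 − 0.69704) = 0.29/0.30296 = 0.95722.
New p* = 0.83 − e/c = 0.83 − 0.29000/0.79449 = 0.46499.
Expected occupied = 406 × 0.46499 = 188.79 ≈ 189.

189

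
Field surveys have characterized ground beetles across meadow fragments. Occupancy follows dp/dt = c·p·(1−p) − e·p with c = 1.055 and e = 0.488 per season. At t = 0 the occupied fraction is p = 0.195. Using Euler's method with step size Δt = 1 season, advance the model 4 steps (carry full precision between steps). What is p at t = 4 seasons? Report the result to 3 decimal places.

0.467

Update rule: p ← p + [c·p·(1−p) − e·p]·Δt with Δt = 1.
t = 1: p = 0.19500 + (+0.07045) = 0.26545
t = 2: p = 0.26545 + (+0.07617) = 0.34162
t = 3: p = 0.34162 + (+0.07058) = 0.41220
t = 4: p = 0.41220 + (+0.05447) = 0.46666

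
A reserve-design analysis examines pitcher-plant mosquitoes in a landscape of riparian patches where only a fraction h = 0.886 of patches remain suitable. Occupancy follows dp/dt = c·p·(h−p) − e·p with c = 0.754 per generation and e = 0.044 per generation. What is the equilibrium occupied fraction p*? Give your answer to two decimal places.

0.83

Setting dp/dt = 0 and dividing by p* gives c·(h−p*) = e.
So p* = h − e/c = 0.886 − 0.044/0.754 = 0.886 − 0.0584 = 0.8276.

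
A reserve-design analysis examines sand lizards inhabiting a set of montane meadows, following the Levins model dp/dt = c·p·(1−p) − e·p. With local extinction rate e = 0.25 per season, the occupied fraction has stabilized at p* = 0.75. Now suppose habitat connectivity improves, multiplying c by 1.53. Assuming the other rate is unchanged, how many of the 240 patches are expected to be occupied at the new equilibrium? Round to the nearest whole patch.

201

Balance c(1−p*) = e gives c = e/(1 − 0.75000) = 0.25/0.25000 = 1.00000.
New p* = 1 − e/c = 1 − 0.25000/1.53000 = 0.83660.
Expected occupied = 240 × 0.83660 = 200.78 ≈ 201.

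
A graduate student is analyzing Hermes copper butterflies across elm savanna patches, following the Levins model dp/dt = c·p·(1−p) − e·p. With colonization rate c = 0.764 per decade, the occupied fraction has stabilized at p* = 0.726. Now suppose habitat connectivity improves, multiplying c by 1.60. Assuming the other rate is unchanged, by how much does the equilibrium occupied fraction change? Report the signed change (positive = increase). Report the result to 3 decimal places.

0.103

Balance c(1−p*) = e gives e = 0.764×(1 − 0.72600) = 0.20934.
New p* = 1 − e/c = 1 − 0.20934/1.22240 = 0.82875.
Δp* = 0.82875 − 0.72600 = +0.10275.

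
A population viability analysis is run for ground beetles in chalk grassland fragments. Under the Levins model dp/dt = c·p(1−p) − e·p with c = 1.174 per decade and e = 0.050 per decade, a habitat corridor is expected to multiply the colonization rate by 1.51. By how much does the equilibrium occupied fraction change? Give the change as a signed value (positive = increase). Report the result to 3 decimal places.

0.014

Before: p* = 1 − 0.050/1.174 = 0.9574.
After the change, c = 1.77274, e = 0.05, so p* = 1 − 0.05/1.77274 = 0.9718.
Δp* = 0.9718 − 0.9574 = +0.0144.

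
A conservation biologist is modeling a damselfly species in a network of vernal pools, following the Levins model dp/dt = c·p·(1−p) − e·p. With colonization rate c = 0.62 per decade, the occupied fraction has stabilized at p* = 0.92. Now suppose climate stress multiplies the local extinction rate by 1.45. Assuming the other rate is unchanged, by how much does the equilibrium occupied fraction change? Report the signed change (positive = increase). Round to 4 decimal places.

-0.0360

Balance c(1−p*) = e gives e = 0.62×(1 − 0.92000) = 0.04960.
New p* = 1 − e/c = 1 − 0.07192/0.62000 = 0.88400.
Δp* = 0.88400 − 0.92000 = -0.03600.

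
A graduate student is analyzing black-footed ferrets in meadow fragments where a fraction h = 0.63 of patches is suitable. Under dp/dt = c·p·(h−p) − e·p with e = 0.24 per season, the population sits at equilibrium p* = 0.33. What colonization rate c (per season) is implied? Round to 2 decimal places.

At equilibrium c(h−p*) = e, so c = e/(h−p*).
c = 0.24/(0.63 − 0.33) = 0.24/0.3000 = 0.8000.

0.80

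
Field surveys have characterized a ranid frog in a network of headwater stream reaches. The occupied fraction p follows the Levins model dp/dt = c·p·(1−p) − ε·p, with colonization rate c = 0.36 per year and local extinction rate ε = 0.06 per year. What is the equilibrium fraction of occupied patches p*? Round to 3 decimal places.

At equilibrium, colonization balances extinction: c·p*·(1−p*) = ε·p*.
So p* = 1 − ε/c = 1 − 0.06/0.36 = 1 − 0.1667 = 0.8333.

0.833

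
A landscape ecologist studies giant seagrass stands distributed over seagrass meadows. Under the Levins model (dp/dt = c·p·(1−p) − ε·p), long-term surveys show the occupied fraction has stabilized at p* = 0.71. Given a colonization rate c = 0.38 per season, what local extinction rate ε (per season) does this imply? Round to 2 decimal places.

At equilibrium c(1−p*) = ε.
ε = 0.38 × (1 − 0.71) = 0.38 × 0.2900 = 0.1102.

0.11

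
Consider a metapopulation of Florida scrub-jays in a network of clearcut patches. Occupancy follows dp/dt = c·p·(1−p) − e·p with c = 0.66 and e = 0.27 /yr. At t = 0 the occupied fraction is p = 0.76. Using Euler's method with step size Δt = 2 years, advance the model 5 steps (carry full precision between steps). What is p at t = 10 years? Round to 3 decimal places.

0.591

Update rule: p ← p + [c·p·(1−p) − e·p]·Δt with Δt = 2.
  1  |  dp/dt·Δt = -0.169632  |  p_1 = 0.590368
  2  |  dp/dt·Δt = +0.000422  |  p_2 = 0.590790
  3  |  dp/dt·Δt = +0.000093  |  p_3 = 0.590883
  4  |  dp/dt·Δt = +0.000021  |  p_4 = 0.590903
  5  |  dp/dt·Δt = +0.000005  |  p_5 = 0.590908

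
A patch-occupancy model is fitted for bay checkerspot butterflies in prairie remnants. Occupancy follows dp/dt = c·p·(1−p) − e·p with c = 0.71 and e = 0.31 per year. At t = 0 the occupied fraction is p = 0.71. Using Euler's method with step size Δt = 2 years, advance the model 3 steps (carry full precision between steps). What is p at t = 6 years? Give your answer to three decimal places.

Update rule: p ← p + [c·p·(1−p) − e·p]·Δt with Δt = 2.
step 1: Δp = -0.14782, p = 0.56218
step 2: Δp = +0.00096, p = 0.56314
step 3: Δp = +0.00019, p = 0.56333

0.563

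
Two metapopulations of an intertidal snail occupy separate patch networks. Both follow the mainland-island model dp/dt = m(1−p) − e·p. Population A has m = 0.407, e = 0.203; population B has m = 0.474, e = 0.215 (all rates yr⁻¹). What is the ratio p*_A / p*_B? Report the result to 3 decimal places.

A: p*_A = m/(m+e) = 0.407/0.6100 = 0.6672.
B: p*_B = 0.474/0.6890 = 0.6880.
p*_A / p*_B = 0.6672/0.6880 = 0.9699.

0.970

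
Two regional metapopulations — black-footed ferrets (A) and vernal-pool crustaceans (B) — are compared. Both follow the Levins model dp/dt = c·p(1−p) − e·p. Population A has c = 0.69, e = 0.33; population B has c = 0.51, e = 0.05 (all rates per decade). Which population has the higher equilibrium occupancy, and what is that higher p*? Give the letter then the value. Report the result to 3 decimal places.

B, 0.902

A: p*_A = 1 − 0.33/0.69 = 0.5217.
B: p*_B = 1 − 0.05/0.51 = 0.9020.
B is higher at 0.9020.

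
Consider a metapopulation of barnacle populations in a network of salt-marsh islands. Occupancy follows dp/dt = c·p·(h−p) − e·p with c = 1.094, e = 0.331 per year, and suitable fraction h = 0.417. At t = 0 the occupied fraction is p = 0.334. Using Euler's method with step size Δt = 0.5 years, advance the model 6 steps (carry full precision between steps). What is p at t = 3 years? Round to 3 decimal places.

Update rule: p ← p + [c·p·(h−p) − e·p]·Δt with Δt = 0.5.
  1  |  dp/dt·Δt = -0.040113  |  p_1 = 0.293887
  2  |  dp/dt·Δt = -0.028847  |  p_2 = 0.265040
  3  |  dp/dt·Δt = -0.021833  |  p_3 = 0.243206
  4  |  dp/dt·Δt = -0.017130  |  p_4 = 0.226076
  5  |  dp/dt·Δt = -0.013805  |  p_5 = 0.212271
  6  |  dp/dt·Δt = -0.011359  |  p_6 = 0.200912

0.201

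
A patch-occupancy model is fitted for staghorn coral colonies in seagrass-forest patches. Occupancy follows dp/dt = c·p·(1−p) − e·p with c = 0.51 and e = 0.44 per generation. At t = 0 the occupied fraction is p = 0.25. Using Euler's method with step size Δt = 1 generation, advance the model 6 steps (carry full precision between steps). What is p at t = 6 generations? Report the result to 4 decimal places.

Update rule: p ← p + [c·p·(1−p) − e·p]·Δt with Δt = 1.
  1  |  dp/dt·Δt = -0.014375  |  p_1 = 0.235625
  2  |  dp/dt·Δt = -0.011821  |  p_2 = 0.223804
  3  |  dp/dt·Δt = -0.009879  |  p_3 = 0.213925
  4  |  dp/dt·Δt = -0.008365  |  p_4 = 0.205560
  5  |  dp/dt·Δt = -0.007161  |  p_5 = 0.198400
  6  |  dp/dt·Δt = -0.006187  |  p_6 = 0.192213

0.1922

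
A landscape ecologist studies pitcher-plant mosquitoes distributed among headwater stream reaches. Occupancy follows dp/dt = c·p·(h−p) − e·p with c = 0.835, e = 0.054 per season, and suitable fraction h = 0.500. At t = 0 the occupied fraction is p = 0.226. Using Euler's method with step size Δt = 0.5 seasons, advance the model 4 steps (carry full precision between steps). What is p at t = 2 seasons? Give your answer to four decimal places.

Update rule: p ← p + [c·p·(h−p) − e·p]·Δt with Δt = 0.5.
p: 0.22600 → 0.24575  (Δp = +0.01975)
p: 0.24575 → 0.26520  (Δp = +0.01945)
p: 0.26520 → 0.28404  (Δp = +0.01884)
p: 0.28404 → 0.30198  (Δp = +0.01794)

0.3020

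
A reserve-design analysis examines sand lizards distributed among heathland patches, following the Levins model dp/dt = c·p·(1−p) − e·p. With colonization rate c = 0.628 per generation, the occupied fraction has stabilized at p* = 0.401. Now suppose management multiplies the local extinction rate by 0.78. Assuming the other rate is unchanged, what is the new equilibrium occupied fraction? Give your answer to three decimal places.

Balance c(1−p*) = e gives e = 0.628×(1 − 0.40100) = 0.37617.
New p* = 1 − e/c = 1 − 0.29341/0.62800 = 0.53279.

0.533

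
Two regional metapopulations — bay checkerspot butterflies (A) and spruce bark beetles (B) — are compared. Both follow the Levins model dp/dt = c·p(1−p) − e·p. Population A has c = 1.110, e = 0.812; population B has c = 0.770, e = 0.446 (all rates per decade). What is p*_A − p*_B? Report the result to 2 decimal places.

-0.15

A: p*_A = 1 − 0.812/1.110 = 0.2685.
B: p*_B = 1 − 0.446/0.770 = 0.4208.
p*_A − p*_B = 0.2685 − 0.4208 = -0.1523.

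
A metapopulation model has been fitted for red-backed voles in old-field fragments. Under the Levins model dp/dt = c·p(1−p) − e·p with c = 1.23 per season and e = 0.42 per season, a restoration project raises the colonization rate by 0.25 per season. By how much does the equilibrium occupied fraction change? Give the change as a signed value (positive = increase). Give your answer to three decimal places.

0.058

Before: p* = 1 − 0.42/1.23 = 0.6585.
After the change, c = 1.48, e = 0.42, so p* = 1 − 0.42/1.48 = 0.7162.
Δp* = 0.7162 − 0.6585 = +0.0577.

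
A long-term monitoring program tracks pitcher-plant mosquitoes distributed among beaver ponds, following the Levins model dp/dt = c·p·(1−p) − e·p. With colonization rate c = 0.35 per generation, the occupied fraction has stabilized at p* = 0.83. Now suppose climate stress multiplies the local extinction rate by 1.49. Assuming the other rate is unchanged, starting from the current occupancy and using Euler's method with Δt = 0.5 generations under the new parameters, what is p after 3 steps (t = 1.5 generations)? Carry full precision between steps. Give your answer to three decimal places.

0.799

Balance c(1−p*) = e gives e = 0.35×(1 − 0.83000) = 0.05950.
Starting from p₀ = 0.83000; update p ← p + (dp/dt)·Δt with the new parameters.
p: 0.83000 → 0.81790  (Δp = -0.01210)
p: 0.81790 → 0.80771  (Δp = -0.01019)
p: 0.80771 → 0.79909  (Δp = -0.00862)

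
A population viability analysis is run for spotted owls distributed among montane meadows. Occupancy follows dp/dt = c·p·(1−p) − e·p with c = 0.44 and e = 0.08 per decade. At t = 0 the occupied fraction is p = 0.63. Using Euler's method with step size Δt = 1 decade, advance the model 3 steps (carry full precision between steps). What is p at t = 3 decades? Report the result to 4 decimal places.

Update rule: p ← p + [c·p·(1−p) − e·p]·Δt with Δt = 1.
p: 0.63000 → 0.68216  (Δp = +0.05216)
p: 0.68216 → 0.72299  (Δp = +0.04083)
p: 0.72299 → 0.75327  (Δp = +0.03028)

0.7533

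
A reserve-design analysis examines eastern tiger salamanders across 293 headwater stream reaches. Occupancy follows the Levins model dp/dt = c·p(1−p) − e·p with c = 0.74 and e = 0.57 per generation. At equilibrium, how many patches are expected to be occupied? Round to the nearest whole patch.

67

p* = 1 − e/c = 1 − 0.57/0.74 = 0.2297.
Expected occupied patches = N × p* = 293 × 0.2297 = 67.31 ≈ 67.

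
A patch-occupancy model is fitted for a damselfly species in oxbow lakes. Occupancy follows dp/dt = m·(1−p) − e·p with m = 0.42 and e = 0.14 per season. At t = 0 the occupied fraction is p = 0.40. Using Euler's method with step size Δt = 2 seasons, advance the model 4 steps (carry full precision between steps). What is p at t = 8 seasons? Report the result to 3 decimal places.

0.750

Update rule: p ← p + [m·(1−p) − e·p]·Δt with Δt = 2.
  1  |  dp/dt·Δt = +0.392000  |  p_1 = 0.792000
  2  |  dp/dt·Δt = -0.047040  |  p_2 = 0.744960
  3  |  dp/dt·Δt = +0.005645  |  p_3 = 0.750605
  4  |  dp/dt·Δt = -0.000677  |  p_4 = 0.749927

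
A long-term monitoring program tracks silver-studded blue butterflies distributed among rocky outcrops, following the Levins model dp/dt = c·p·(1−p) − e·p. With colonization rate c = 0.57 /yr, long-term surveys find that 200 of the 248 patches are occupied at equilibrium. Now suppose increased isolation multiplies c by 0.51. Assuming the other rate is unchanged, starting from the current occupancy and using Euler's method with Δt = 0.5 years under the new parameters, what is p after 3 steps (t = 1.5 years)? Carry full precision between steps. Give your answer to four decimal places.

Observed p* = 200/248 = 0.80645.
Balance c(1−p*) = e gives e = 0.57×(1 − 0.80645) = 0.11032.
Starting from p₀ = 0.80645; update p ← p + (dp/dt)·Δt with the new parameters.
step 1: Δp = -0.02180, p = 0.78465
step 2: Δp = -0.01872, p = 0.76593
step 3: Δp = -0.01619, p = 0.74974

0.7497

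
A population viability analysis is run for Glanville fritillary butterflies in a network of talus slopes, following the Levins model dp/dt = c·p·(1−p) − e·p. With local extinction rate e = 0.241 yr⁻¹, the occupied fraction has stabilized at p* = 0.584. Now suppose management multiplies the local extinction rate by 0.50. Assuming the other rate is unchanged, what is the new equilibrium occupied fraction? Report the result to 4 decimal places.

0.7920

Balance c(1−p*) = e gives c = e/(1 − 0.58400) = 0.241/0.41600 = 0.57933.
New p* = 1 − e/c = 1 − 0.12050/0.57933 = 0.79200.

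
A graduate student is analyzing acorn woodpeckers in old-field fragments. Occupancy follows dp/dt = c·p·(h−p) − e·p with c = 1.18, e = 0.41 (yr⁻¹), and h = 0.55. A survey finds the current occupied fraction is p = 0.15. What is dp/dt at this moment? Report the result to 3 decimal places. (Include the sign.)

0.009

Colonization term: c·p·(h−p) = 1.18×0.15×0.4000 = 0.07080.
Extinction term: e·p = 0.06150.
dp/dt = 0.07080 − 0.06150 = 0.00930.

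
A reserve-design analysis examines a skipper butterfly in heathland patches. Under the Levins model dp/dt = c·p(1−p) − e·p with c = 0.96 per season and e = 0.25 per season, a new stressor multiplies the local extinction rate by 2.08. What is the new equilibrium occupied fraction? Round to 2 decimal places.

Before: p* = 1 − 0.25/0.96 = 0.7396.
After the change, c = 0.96, e = 0.52, so p* = 1 − 0.52/0.96 = 0.4583.

0.46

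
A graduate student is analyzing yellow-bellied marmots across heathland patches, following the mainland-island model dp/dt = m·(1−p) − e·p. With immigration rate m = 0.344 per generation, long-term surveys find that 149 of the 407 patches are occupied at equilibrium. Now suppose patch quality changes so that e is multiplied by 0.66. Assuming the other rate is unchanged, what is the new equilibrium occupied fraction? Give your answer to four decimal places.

Observed p* = 149/407 = 0.36609.
Balance m(1−p*) = e·p* gives e = m(1−p*)/p* = 0.344×0.63391/0.36609 = 0.59566.
New p* = m/(m+e) = 0.34400/(0.34400+0.39314) = 0.46667.

0.4667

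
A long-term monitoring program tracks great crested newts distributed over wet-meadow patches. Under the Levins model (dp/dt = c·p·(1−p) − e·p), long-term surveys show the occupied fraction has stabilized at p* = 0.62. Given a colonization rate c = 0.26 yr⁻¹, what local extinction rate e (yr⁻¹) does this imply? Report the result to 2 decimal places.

At equilibrium c(1−p*) = e.
e = 0.26 × (1 − 0.62) = 0.26 × 0.3800 = 0.0988.

0.10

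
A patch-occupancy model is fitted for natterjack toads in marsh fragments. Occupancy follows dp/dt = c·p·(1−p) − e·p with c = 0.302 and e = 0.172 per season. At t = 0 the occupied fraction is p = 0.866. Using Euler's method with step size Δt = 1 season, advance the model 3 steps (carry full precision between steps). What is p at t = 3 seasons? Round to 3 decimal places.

Update rule: p ← p + [c·p·(1−p) − e·p]·Δt with Δt = 1.
t = 1: p = 0.86600 + (-0.11391) = 0.75209
t = 2: p = 0.75209 + (-0.07305) = 0.67904
t = 3: p = 0.67904 + (-0.05098) = 0.62807

0.628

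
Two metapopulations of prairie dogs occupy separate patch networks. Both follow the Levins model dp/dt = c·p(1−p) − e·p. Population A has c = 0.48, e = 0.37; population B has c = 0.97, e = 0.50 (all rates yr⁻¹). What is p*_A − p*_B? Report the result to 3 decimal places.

-0.255

A: p*_A = 1 − 0.37/0.48 = 0.2292.
B: p*_B = 1 − 0.50/0.97 = 0.4845.
p*_A − p*_B = 0.2292 − 0.4845 = -0.2554.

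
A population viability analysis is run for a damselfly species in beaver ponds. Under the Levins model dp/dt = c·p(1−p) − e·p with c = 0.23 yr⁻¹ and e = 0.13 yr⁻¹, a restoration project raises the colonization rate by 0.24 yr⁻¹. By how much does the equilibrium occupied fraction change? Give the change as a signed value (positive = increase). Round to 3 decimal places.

Before: p* = 1 − 0.13/0.23 = 0.4348.
After the change, c = 0.47, e = 0.13, so p* = 1 − 0.13/0.47 = 0.7234.
Δp* = 0.7234 − 0.4348 = +0.2886.

0.289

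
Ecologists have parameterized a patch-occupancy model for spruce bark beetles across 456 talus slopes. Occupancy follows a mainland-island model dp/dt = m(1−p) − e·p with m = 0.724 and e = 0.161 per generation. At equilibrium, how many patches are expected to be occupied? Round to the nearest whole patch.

p* = m/(m+e) = 0.724/0.8850 = 0.8181.
Expected occupied patches = N × p* = 456 × 0.8181 = 373.04 ≈ 373.

373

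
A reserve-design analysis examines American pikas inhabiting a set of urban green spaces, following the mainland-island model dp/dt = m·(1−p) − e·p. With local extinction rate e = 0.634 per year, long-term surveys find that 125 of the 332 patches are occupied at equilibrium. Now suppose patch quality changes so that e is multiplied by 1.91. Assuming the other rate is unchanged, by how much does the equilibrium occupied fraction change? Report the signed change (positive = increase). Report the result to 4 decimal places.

-0.1363

Observed p* = 125/332 = 0.37651.
Balance m(1−p*) = e·p* gives m = e·p*/(1−p*) = 0.634×0.37651/0.62349 = 0.38286.
New p* = m/(m+e) = 0.38286/(0.38286+1.21094) = 0.24022.
Δp* = 0.24022 − 0.37651 = -0.13629.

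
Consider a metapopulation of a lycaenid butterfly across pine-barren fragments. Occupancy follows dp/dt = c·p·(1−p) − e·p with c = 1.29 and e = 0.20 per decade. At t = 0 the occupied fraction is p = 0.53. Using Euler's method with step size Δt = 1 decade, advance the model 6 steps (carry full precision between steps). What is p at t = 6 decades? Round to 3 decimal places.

Update rule: p ← p + [c·p·(1−p) − e·p]·Δt with Δt = 1.
t = 1: p = 0.53000 + (+0.21534) = 0.74534
t = 2: p = 0.74534 + (+0.09579) = 0.84112
t = 3: p = 0.84112 + (+0.00416) = 0.84529
t = 4: p = 0.84529 + (-0.00036) = 0.84493
t = 5: p = 0.84493 + (+0.00003) = 0.84496
t = 6: p = 0.84496 + (-0.00000) = 0.84496

0.845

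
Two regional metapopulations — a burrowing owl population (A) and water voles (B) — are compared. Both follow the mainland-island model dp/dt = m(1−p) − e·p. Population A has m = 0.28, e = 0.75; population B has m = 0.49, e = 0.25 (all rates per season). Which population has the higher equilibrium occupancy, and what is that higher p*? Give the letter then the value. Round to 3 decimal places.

B, 0.662

A: p*_A = m/(m+e) = 0.28/1.0300 = 0.2718.
B: p*_B = 0.49/0.7400 = 0.6622.
B is higher at 0.6622.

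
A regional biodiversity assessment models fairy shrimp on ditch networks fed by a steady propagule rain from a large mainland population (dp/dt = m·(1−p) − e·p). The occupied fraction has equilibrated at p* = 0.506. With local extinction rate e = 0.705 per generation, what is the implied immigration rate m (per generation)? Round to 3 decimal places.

0.722

At equilibrium m(1−p*) = e·p*, so m = e·p*/(1−p*).
m = 0.705 × 0.506 / 0.4940 = 0.3567/0.4940 = 0.7221.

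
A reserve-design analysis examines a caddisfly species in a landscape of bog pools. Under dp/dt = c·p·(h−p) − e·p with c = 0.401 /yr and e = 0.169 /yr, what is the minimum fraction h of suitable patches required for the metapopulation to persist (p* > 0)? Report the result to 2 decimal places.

p* = h − e/c is positive only when h > e/c.
h_min = e/c = 0.169/0.401 = 0.4214.

0.42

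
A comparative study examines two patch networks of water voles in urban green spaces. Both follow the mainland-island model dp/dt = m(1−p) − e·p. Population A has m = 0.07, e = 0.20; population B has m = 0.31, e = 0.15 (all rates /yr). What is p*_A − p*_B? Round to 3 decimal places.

A: p*_A = m/(m+e) = 0.07/0.2700 = 0.2593.
B: p*_B = 0.31/0.4600 = 0.6739.
p*_A − p*_B = 0.2593 − 0.6739 = -0.4147.

-0.415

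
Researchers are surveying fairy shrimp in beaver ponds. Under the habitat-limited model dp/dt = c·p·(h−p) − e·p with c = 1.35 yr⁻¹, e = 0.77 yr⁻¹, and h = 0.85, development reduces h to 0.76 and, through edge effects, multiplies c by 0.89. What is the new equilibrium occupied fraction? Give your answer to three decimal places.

0.119

Before: p* = h − e/c = 0.85 − 0.77/1.35 = 0.85 − 0.5704 = 0.2796.
After: c = 1.2015, e = 0.77, h = 0.76; p* = 0.76 − 0.77/1.2015 = 0.1191.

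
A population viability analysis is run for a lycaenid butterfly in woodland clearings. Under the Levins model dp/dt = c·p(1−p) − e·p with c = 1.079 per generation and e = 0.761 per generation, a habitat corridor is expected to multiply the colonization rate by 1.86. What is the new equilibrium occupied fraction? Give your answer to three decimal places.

Before: p* = 1 − 0.761/1.079 = 0.2947.
After the change, c = 2.00694, e = 0.761, so p* = 1 − 0.761/2.00694 = 0.6208.

0.621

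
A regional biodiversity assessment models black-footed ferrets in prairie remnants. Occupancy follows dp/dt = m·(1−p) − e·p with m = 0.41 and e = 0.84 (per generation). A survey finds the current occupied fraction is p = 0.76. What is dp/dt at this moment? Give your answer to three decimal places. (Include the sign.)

-0.540

Colonization term: m·(1−p) = 0.41×0.2400 = 0.09840.
Extinction term: e·p = 0.63840.
dp/dt = 0.09840 − 0.63840 = -0.54000.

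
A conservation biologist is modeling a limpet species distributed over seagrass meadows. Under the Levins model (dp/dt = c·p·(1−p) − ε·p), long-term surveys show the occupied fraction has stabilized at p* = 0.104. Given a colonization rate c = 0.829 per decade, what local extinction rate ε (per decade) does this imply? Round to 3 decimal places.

0.743

At equilibrium c(1−p*) = ε.
ε = 0.829 × (1 − 0.104) = 0.829 × 0.8960 = 0.7428.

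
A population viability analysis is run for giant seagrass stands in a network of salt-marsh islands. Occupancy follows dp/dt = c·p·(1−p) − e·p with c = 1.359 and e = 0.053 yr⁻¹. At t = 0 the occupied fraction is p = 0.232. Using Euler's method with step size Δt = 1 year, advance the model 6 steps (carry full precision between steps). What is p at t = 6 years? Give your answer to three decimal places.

0.961

Update rule: p ← p + [c·p·(1−p) − e·p]·Δt with Δt = 1.
step 1: Δp = +0.22985, p = 0.46185
step 2: Δp = +0.31329, p = 0.77514
step 3: Δp = +0.19579, p = 0.97093
step 4: Δp = -0.01310, p = 0.95783
step 5: Δp = +0.00413, p = 0.96196
step 6: Δp = -0.00125, p = 0.96071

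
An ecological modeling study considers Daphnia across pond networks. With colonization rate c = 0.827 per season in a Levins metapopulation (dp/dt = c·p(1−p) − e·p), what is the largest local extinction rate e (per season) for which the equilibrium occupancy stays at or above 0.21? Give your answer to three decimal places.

0.653

1 − e/c ≥ 0.21 ⇒ e ≤ c(1 − 0.21) = 0.827 × 0.7900.
e_max = 0.6533.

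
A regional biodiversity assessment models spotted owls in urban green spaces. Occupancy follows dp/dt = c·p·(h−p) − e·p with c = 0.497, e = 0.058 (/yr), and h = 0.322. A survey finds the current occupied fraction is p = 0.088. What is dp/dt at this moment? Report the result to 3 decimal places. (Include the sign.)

0.005

Colonization term: c·p·(h−p) = 0.497×0.088×0.2340 = 0.01023.
Extinction term: e·p = 0.00510.
dp/dt = 0.01023 − 0.00510 = 0.00513.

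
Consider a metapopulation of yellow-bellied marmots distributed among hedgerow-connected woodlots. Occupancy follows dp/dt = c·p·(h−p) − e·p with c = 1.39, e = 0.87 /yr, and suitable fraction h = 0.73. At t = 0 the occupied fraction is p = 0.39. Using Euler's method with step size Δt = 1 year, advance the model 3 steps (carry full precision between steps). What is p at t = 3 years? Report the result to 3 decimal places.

Update rule: p ← p + [c·p·(h−p) − e·p]·Δt with Δt = 1.
p: 0.39000 → 0.23501  (Δp = -0.15499)
p: 0.23501 → 0.19225  (Δp = -0.04277)
p: 0.19225 → 0.16869  (Δp = -0.02356)

0.169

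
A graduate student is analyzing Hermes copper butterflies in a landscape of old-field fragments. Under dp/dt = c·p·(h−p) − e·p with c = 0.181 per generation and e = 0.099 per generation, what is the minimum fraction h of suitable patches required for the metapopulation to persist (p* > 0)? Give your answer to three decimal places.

0.547

p* = h − e/c is positive only when h > e/c.
h_min = e/c = 0.099/0.181 = 0.5470.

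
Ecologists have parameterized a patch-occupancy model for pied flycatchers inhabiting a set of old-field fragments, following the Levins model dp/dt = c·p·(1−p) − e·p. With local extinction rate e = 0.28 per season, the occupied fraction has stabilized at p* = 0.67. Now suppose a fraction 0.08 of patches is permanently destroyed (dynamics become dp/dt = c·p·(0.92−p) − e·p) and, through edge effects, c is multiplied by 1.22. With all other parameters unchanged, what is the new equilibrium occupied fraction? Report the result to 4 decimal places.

0.6495

Balance c(1−p*) = e gives c = e/(1 − 0.67000) = 0.28/0.33000 = 0.84848.
New p* = 0.92 − e/c = 0.92 − 0.28000/1.03515 = 0.64951.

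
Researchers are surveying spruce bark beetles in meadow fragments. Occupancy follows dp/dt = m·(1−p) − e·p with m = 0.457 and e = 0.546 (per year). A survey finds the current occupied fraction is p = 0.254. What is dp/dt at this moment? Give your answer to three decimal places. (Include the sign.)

0.202

Colonization term: m·(1−p) = 0.457×0.7460 = 0.34092.
Extinction term: e·p = 0.13868.
dp/dt = 0.34092 − 0.13868 = 0.20224.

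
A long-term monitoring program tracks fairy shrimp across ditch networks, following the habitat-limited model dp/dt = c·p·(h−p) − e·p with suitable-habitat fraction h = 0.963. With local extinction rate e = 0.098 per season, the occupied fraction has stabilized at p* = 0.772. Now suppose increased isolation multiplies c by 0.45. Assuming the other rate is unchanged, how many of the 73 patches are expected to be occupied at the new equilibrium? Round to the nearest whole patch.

Balance c(h−p*) = e gives c = e/(0.963 − 0.77200) = 0.098/0.19100 = 0.51309.
New p* = 0.963 − e/c = 0.963 − 0.09800/0.23089 = 0.53856.
Expected occupied = 73 × 0.53856 = 39.31 ≈ 39.

39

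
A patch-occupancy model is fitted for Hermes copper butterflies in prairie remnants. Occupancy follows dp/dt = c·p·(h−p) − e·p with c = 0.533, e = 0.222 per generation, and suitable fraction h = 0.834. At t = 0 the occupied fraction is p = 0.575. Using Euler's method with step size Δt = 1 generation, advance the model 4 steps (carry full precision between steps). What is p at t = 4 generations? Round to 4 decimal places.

Update rule: p ← p + [c·p·(h−p) − e·p]·Δt with Δt = 1.
t = 1: p = 0.57500 + (-0.04827) = 0.52673
t = 2: p = 0.52673 + (-0.03067) = 0.49606
t = 3: p = 0.49606 + (-0.02077) = 0.47529
t = 4: p = 0.47529 + (-0.01464) = 0.46064

0.4606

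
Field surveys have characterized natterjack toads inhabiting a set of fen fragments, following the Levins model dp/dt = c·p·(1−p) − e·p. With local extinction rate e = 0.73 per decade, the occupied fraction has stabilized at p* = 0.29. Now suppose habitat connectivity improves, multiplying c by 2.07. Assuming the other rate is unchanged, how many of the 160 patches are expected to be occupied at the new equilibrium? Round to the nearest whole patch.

Balance c(1−p*) = e gives c = e/(1 − 0.29000) = 0.73/0.71000 = 1.02817.
New p* = 1 − e/c = 1 − 0.73000/2.12831 = 0.65700.
Expected occupied = 160 × 0.65700 = 105.12 ≈ 105.

105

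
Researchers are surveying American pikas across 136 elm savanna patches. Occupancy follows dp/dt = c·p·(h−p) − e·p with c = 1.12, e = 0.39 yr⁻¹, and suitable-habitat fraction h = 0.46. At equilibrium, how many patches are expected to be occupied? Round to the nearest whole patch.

15

p* = h − e/c = 0.46 − 0.3482 = 0.1118.
Expected occupied patches = N × p* = 136 × 0.1118 = 15.20 ≈ 15.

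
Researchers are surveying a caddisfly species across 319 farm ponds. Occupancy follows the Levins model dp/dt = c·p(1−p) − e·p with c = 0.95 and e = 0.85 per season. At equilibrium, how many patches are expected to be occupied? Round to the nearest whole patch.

p* = 1 − e/c = 1 − 0.85/0.95 = 0.1053.
Expected occupied patches = N × p* = 319 × 0.1053 = 33.58 ≈ 34.

34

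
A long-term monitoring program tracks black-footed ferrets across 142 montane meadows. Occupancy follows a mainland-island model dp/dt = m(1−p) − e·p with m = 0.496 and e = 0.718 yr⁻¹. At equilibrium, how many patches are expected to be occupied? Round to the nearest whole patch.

p* = m/(m+e) = 0.496/1.2140 = 0.4086.
Expected occupied patches = N × p* = 142 × 0.4086 = 58.02 ≈ 58.

58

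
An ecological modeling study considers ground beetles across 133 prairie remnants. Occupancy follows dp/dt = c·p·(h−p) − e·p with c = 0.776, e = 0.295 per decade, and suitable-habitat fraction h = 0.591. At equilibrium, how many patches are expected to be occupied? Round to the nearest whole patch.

28

p* = h − e/c = 0.591 − 0.3802 = 0.2108.
Expected occupied patches = N × p* = 133 × 0.2108 = 28.04 ≈ 28.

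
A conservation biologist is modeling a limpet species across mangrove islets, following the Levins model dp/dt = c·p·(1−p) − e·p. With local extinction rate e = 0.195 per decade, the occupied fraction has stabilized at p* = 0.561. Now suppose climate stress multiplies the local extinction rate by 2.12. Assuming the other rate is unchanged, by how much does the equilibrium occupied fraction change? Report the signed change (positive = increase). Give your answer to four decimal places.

-0.4917

Balance c(1−p*) = e gives c = e/(1 − 0.56100) = 0.195/0.43900 = 0.44419.
New p* = 1 − e/c = 1 − 0.41340/0.44419 = 0.06932.
Δp* = 0.06932 − 0.56100 = -0.49168.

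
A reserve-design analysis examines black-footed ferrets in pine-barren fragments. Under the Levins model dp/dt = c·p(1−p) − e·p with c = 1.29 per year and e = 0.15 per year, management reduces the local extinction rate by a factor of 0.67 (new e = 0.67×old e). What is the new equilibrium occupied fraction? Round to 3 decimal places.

Before: p* = 1 − 0.15/1.29 = 0.8837.
After the change, c = 1.29, e = 0.1005, so p* = 1 − 0.1005/1.29 = 0.9221.

0.922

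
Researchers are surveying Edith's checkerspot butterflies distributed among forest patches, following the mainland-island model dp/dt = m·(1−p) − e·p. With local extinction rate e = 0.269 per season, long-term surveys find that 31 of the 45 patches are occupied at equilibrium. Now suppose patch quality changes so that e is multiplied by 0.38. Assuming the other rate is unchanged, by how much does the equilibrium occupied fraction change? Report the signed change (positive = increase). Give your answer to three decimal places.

0.165

Observed p* = 31/45 = 0.68889.
Balance m(1−p*) = e·p* gives m = e·p*/(1−p*) = 0.269×0.68889/0.31111 = 0.59565.
New p* = m/(m+e) = 0.59565/(0.59565+0.10222) = 0.85353.
Δp* = 0.85353 − 0.68889 = +0.16464.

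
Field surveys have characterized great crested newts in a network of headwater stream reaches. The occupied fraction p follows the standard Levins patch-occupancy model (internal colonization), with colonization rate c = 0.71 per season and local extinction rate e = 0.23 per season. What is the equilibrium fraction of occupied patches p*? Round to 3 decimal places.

0.676

Setting dp/dt = 0 and dividing through by p* gives c·(1−p*) = e.
So p* = 1 − e/c = 1 − 0.23/0.71 = 1 − 0.3239 = 0.6761.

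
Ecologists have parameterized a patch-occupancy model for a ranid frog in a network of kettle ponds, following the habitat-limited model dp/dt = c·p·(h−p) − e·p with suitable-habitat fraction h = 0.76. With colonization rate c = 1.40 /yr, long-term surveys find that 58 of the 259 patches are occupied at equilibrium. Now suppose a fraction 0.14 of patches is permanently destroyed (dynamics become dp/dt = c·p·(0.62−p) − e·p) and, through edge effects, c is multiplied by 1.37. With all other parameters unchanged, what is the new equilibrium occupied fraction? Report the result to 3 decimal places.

0.229

Observed p* = 58/259 = 0.22394.
Balance c(h−p*) = e gives e = 1.40×(0.76 − 0.22394) = 0.75048.
New p* = 0.62 − e/c = 0.62 − 0.75048/1.91800 = 0.22872.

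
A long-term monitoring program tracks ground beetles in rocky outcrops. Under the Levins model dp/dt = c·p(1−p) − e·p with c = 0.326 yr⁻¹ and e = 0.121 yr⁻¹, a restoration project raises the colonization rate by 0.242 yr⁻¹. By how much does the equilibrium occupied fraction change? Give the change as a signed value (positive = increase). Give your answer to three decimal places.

0.158

Before: p* = 1 − 0.121/0.326 = 0.6288.
After the change, c = 0.568, e = 0.121, so p* = 1 − 0.121/0.568 = 0.7870.
Δp* = 0.7870 − 0.6288 = +0.1581.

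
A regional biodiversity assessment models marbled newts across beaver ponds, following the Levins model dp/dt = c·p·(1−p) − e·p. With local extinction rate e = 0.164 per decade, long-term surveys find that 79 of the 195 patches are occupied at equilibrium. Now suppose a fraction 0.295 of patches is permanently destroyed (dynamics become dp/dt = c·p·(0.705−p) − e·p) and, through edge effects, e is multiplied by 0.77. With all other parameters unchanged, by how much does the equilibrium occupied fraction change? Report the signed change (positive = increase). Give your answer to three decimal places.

-0.158

Observed p* = 79/195 = 0.40513.
Balance c(1−p*) = e gives c = e/(1 − 0.40513) = 0.164/0.59487 = 0.27569.
New p* = 0.705 − e/c = 0.705 − 0.12628/0.27569 = 0.24695.
Δp* = 0.24695 − 0.40513 = -0.15818.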